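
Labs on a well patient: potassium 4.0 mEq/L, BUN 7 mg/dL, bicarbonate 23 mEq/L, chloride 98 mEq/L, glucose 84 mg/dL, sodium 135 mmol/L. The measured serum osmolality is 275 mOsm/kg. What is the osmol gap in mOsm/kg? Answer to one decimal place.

-2.2 mOsm/kg

Calculated osmolality = 2·Na + glucose/18 + BUN/2.8
= 2·135 + 84/18 + 7/2.8
= 270 + 4.67 + 2.50
= 277.17 mOsm/kg ≈ 277.2 mOsm/kg
Osmolar gap = measured − calculated = 275 − 277.2 = -2.2 mOsm/kg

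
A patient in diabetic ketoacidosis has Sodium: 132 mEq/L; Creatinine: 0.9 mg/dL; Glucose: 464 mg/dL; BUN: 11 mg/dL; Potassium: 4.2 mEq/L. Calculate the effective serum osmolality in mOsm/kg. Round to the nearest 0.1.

Effective osmolality excludes urea (freely permeant across cell membranes):
2·Na + glucose/18
= 2·132 + 464/18
= 264 + 25.78
= 289.78 mOsm/kg

289.8 mOsm/kg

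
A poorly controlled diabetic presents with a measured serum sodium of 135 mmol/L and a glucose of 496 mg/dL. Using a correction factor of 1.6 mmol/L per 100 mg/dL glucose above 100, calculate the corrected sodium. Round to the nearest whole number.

141 mmol/L

Corrected Na = measured Na + 1.6 · (glucose − 100)/100
= 135 + 1.6 · (496 − 100)/100
= 135 + 6.3
= 141.3 mmol/L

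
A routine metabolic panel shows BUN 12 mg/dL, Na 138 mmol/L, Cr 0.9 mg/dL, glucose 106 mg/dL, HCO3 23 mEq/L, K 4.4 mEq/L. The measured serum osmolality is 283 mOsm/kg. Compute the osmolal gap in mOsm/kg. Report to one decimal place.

-3.2 mOsm/kg

Calculated osmolality = 2·Na + glucose/18 + BUN/2.8
= 2·138 + 106/18 + 12/2.8
= 276 + 5.89 + 4.29
= 286.18 mOsm/kg ≈ 286.2 mOsm/kg
Osmolar gap = measured − calculated = 283 − 286.2 = -3.2 mOsm/kg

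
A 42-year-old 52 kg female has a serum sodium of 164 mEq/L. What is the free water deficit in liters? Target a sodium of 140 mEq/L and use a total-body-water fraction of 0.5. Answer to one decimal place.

TBW = 0.5 · 52 = 26 L
Free water deficit = TBW · (Na/140 − 1)
= 26 · (164/140 − 1)
= 26 · 0.1714
= 4.46 L

4.5 L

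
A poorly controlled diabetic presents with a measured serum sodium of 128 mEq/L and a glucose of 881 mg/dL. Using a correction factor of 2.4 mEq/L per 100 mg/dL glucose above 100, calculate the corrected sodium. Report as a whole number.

147 mEq/L

Corrected Na = measured Na + 2.4 · (glucose − 100)/100
= 128 + 2.4 · (881 − 100)/100
= 128 + 18.7
= 146.7 mEq/L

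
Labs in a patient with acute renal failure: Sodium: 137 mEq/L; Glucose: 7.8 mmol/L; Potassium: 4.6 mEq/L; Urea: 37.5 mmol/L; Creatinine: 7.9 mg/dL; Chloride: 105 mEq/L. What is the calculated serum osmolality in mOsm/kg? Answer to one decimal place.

319.3 mOsm/kg

Calculated osmolality = 2·Na + glucose + urea
= 2·137 + 7.8 + 37.5
= 274 + 7.80 + 37.50
= 319.3 mOsm/kg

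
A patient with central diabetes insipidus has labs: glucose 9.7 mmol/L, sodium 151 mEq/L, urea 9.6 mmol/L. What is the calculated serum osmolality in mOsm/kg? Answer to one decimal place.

321.3 mOsm/kg

Calculated osmolality = 2·Na + glucose + urea
= 2·151 + 9.7 + 9.6
= 302 + 9.70 + 9.60
= 321.3 mOsm/kg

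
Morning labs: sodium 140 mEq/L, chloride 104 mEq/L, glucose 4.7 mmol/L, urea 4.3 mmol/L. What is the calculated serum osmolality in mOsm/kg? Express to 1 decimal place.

289.0 mOsm/kg

Calculated osmolality = 2·Na + glucose + urea
= 2·140 + 4.7 + 4.3
= 280 + 4.70 + 4.30
= 289 mOsm/kg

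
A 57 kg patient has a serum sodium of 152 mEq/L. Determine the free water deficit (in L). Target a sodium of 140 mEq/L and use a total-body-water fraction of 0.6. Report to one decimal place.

2.9 L

TBW = 0.6 · 57 = 34.2 L
Free water deficit = TBW · (Na/140 − 1)
= 34.2 · (152/140 − 1)
= 34.2 · 0.0857
= 2.93 L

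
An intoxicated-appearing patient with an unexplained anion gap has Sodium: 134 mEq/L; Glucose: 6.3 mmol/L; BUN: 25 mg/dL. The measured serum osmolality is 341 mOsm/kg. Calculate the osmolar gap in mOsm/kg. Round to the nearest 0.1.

Calculated osmolality = 2·Na + glucose + BUN/2.8
= 2·134 + 6.3 + 25/2.8
= 268 + 6.30 + 8.93
= 283.23 mOsm/kg ≈ 283.2 mOsm/kg
Osmolar gap = measured − calculated = 341 − 283.2 = 57.8 mOsm/kg

57.8 mOsm/kg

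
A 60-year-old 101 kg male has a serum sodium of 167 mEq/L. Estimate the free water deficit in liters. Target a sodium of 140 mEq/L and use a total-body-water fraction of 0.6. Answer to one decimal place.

TBW = 0.6 · 101 = 60.6 L
Free water deficit = TBW · (Na/140 − 1)
= 60.6 · (167/140 − 1)
= 60.6 · 0.1929
= 11.69 L

11.7 L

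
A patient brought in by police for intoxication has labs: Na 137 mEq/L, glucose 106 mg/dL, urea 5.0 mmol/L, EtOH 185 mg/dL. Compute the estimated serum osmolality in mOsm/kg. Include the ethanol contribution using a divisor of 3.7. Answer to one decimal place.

Calculated osmolality = 2·Na + glucose/18 + urea + ethanol/3.7
= 2·137 + 106/18 + 5 + 185/3.7
= 274 + 5.89 + 5 + 50
= 334.89 mOsm/kg

334.9 mOsm/kg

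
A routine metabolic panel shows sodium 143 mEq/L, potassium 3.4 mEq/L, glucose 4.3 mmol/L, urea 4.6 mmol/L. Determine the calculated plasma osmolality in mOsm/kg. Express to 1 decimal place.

Calculated osmolality = 2·Na + glucose + urea
= 2·143 + 4.3 + 4.6
= 286 + 4.30 + 4.60
= 294.9 mOsm/kg

294.9 mOsm/kg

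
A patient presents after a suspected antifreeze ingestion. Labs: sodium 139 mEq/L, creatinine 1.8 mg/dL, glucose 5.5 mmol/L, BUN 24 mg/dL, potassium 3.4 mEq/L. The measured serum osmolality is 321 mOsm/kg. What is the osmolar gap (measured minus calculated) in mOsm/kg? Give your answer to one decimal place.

28.9 mOsm/kg

Calculated osmolality = 2·Na + glucose + BUN/2.8
= 2·139 + 5.5 + 24/2.8
= 278 + 5.50 + 8.57
= 292.07 mOsm/kg ≈ 292.1 mOsm/kg
Osmolar gap = measured − calculated = 321 − 292.1 = 28.9 mOsm/kg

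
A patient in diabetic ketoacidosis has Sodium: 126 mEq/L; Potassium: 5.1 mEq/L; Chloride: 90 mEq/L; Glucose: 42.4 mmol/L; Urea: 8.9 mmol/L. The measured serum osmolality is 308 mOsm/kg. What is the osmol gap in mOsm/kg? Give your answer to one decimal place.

4.7 mOsm/kg

Calculated osmolality = 2·Na + glucose + urea
= 2·126 + 42.4 + 8.9
= 252 + 42.40 + 8.90
= 303.3 mOsm/kg ≈ 303.3 mOsm/kg
Osmolar gap = measured − calculated = 308 − 303.3 = 4.7 mOsm/kg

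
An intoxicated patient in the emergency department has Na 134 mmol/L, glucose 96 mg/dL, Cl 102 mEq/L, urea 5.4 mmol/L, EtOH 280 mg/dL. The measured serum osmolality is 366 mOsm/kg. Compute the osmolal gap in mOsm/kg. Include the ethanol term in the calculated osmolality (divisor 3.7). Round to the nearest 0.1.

11.6 mOsm/kg

Calculated osmolality = 2·Na + glucose/18 + urea + ethanol/3.7
= 2·134 + 96/18 + 5.4 + 280/3.7
= 268 + 5.33 + 5.40 + 75.68
= 354.41 mOsm/kg ≈ 354.4 mOsm/kg
Osmolar gap = measured − calculated = 366 − 354.4 = 11.6 mOsm/kg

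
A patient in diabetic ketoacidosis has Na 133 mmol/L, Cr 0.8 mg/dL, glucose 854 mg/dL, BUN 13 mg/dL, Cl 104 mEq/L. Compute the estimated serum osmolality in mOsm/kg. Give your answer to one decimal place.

Calculated osmolality = 2·Na + glucose/18 + BUN/2.8
= 2·133 + 854/18 + 13/2.8
= 266 + 47.44 + 4.64
= 318.08 mOsm/kg

318.1 mOsm/kg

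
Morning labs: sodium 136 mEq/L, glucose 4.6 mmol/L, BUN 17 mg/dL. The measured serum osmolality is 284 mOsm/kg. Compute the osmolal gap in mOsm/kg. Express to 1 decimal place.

Calculated osmolality = 2·Na + glucose + BUN/2.8
= 2·136 + 4.6 + 17/2.8
= 272 + 4.60 + 6.07
= 282.67 mOsm/kg ≈ 282.7 mOsm/kg
Osmolar gap = measured − calculated = 284 − 282.7 = 1.3 mOsm/kg

1.3 mOsm/kg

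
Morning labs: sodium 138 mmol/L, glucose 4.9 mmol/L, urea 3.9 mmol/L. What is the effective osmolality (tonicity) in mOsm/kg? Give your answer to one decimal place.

Effective osmolality excludes urea (freely permeant across cell membranes):
2·Na + glucose
= 2·138 + 4.9
= 276 + 4.9
= 280.9 mOsm/kg

280.9 mOsm/kg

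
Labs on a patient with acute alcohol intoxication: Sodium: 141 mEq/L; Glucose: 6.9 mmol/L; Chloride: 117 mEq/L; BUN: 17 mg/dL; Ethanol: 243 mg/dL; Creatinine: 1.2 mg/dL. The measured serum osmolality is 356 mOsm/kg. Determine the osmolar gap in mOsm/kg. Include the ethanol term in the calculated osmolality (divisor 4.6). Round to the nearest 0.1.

Calculated osmolality = 2·Na + glucose + BUN/2.8 + ethanol/4.6
= 2·141 + 6.9 + 17/2.8 + 243/4.6
= 282 + 6.90 + 6.07 + 52.83
= 347.8 mOsm/kg ≈ 347.8 mOsm/kg
Osmolar gap = measured − calculated = 356 − 347.8 = 8.2 mOsm/kg

8.2 mOsm/kg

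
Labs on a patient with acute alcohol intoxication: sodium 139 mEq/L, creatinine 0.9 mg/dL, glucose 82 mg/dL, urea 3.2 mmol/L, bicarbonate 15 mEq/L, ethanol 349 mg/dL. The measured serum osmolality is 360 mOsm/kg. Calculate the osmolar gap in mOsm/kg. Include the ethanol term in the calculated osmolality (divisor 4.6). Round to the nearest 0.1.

Calculated osmolality = 2·Na + glucose/18 + urea + ethanol/4.6
= 2·139 + 82/18 + 3.2 + 349/4.6
= 278 + 4.56 + 3.20 + 75.87
= 361.63 mOsm/kg ≈ 361.6 mOsm/kg
Osmolar gap = measured − calculated = 360 − 361.6 = -1.6 mOsm/kg

-1.6 mOsm/kg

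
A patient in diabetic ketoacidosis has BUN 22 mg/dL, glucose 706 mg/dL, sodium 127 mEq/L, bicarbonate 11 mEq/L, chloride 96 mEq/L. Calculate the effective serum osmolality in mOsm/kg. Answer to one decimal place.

293.2 mOsm/kg

Effective osmolality excludes urea (freely permeant across cell membranes):
2·Na + glucose/18
= 2·127 + 706/18
= 254 + 39.22
= 293.22 mOsm/kg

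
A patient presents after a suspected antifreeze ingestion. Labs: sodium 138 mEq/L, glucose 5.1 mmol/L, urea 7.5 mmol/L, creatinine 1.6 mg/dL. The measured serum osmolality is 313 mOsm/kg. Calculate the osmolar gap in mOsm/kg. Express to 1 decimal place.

24.4 mOsm/kg

Calculated osmolality = 2·Na + glucose + urea
= 2·138 + 5.1 + 7.5
= 276 + 5.10 + 7.50
= 288.6 mOsm/kg ≈ 288.6 mOsm/kg
Osmolar gap = measured − calculated = 313 − 288.6 = 24.4 mOsm/kg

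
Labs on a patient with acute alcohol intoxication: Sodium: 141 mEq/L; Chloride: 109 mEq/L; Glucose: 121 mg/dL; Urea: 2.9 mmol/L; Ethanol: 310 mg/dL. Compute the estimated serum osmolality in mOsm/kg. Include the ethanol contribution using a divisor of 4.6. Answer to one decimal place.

359.0 mOsm/kg

Calculated osmolality = 2·Na + glucose/18 + urea + ethanol/4.6
= 2·141 + 121/18 + 2.9 + 310/4.6
= 282 + 6.72 + 2.90 + 67.39
= 359.01 mOsm/kg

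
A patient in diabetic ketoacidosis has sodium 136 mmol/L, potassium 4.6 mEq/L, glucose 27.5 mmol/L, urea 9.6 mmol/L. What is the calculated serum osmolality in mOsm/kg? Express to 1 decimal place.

309.1 mOsm/kg

Calculated osmolality = 2·Na + glucose + urea
= 2·136 + 27.5 + 9.6
= 272 + 27.50 + 9.60
= 309.1 mOsm/kg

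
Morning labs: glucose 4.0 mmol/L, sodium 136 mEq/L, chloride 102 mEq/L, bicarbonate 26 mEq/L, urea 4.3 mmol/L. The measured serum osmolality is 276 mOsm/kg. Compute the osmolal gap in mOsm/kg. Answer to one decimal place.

-4.3 mOsm/kg

Calculated osmolality = 2·Na + glucose + urea
= 2·136 + 4 + 4.3
= 272 + 4 + 4.30
= 280.3 mOsm/kg ≈ 280.3 mOsm/kg
Osmolar gap = measured − calculated = 276 − 280.3 = -4.3 mOsm/kg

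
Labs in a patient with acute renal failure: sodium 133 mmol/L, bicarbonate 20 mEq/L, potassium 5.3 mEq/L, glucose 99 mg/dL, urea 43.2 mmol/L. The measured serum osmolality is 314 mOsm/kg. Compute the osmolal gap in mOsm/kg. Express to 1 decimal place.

-0.7 mOsm/kg

Calculated osmolality = 2·Na + glucose/18 + urea
= 2·133 + 99/18 + 43.2
= 266 + 5.50 + 43.20
= 314.7 mOsm/kg ≈ 314.7 mOsm/kg
Osmolar gap = measured − calculated = 314 − 314.7 = -0.7 mOsm/kg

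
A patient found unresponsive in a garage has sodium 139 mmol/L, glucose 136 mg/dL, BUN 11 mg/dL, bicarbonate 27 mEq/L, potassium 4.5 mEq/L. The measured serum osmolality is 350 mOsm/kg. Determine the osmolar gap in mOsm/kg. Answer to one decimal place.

Calculated osmolality = 2·Na + glucose/18 + BUN/2.8
= 2·139 + 136/18 + 11/2.8
= 278 + 7.56 + 3.93
= 289.49 mOsm/kg ≈ 289.5 mOsm/kg
Osmolar gap = measured − calculated = 350 − 289.5 = 60.5 mOsm/kg

60.5 mOsm/kg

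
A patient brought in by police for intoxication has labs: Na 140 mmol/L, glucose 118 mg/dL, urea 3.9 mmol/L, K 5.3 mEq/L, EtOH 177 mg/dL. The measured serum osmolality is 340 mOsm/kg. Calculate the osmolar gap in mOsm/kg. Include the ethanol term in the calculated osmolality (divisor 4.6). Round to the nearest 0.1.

Calculated osmolality = 2·Na + glucose/18 + urea + ethanol/4.6
= 2·140 + 118/18 + 3.9 + 177/4.6
= 280 + 6.56 + 3.90 + 38.48
= 328.94 mOsm/kg ≈ 328.9 mOsm/kg
Osmolar gap = measured − calculated = 340 − 328.9 = 11.1 mOsm/kg

11.1 mOsm/kg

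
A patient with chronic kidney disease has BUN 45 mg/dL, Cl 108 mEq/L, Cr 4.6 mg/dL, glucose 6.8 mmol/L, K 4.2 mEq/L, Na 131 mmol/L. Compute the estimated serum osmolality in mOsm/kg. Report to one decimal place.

Calculated osmolality = 2·Na + glucose + BUN/2.8
= 2·131 + 6.8 + 45/2.8
= 262 + 6.80 + 16.07
= 284.87 mOsm/kg

284.9 mOsm/kg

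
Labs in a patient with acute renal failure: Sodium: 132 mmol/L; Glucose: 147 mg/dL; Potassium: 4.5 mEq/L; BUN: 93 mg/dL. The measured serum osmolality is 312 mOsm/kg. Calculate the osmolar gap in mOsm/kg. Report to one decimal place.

6.6 mOsm/kg

Calculated osmolality = 2·Na + glucose/18 + BUN/2.8
= 2·132 + 147/18 + 93/2.8
= 264 + 8.17 + 33.21
= 305.38 mOsm/kg ≈ 305.4 mOsm/kg
Osmolar gap = measured − calculated = 312 − 305.4 = 6.6 mOsm/kg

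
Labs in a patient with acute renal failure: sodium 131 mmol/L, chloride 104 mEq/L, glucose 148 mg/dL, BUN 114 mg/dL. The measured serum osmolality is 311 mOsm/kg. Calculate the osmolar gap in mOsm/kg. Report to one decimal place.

0.1 mOsm/kg

Calculated osmolality = 2·Na + glucose/18 + BUN/2.8
= 2·131 + 148/18 + 114/2.8
= 262 + 8.22 + 40.71
= 310.93 mOsm/kg ≈ 310.9 mOsm/kg
Osmolar gap = measured − calculated = 311 − 310.9 = 0.1 mOsm/kg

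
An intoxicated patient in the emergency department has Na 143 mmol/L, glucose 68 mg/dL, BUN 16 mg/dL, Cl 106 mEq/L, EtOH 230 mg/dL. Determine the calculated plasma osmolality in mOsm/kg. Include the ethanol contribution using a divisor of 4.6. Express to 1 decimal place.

345.5 mOsm/kg

Calculated osmolality = 2·Na + glucose/18 + BUN/2.8 + ethanol/4.6
= 2·143 + 68/18 + 16/2.8 + 230/4.6
= 286 + 3.78 + 5.71 + 50
= 345.49 mOsm/kg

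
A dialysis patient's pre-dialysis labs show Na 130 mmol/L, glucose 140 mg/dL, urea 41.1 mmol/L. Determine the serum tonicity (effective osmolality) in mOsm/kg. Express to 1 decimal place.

Effective osmolality excludes urea (freely permeant across cell membranes):
2·Na + glucose/18
= 2·130 + 140/18
= 260 + 7.78
= 267.78 mOsm/kg

267.8 mOsm/kg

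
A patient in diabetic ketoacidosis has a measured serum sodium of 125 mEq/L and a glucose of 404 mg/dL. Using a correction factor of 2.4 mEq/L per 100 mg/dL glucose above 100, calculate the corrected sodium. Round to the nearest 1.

Corrected Na = measured Na + 2.4 · (glucose − 100)/100
= 125 + 2.4 · (404 − 100)/100
= 125 + 7.3
= 132.3 mEq/L

132 mEq/L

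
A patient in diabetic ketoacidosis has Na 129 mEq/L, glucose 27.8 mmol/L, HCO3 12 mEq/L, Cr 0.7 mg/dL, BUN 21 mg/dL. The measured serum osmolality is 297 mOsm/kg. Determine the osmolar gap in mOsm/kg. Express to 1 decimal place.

3.7 mOsm/kg

Calculated osmolality = 2·Na + glucose + BUN/2.8
= 2·129 + 27.8 + 21/2.8
= 258 + 27.80 + 7.50
= 293.3 mOsm/kg ≈ 293.3 mOsm/kg
Osmolar gap = measured − calculated = 297 − 293.3 = 3.7 mOsm/kg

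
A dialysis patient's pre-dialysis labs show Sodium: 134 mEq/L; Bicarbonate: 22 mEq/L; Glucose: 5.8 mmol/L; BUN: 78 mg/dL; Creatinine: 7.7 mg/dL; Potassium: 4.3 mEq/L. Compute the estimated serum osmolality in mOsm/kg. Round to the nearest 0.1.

301.7 mOsm/kg

Calculated osmolality = 2·Na + glucose + BUN/2.8
= 2·134 + 5.8 + 78/2.8
= 268 + 5.80 + 27.86
= 301.66 mOsm/kg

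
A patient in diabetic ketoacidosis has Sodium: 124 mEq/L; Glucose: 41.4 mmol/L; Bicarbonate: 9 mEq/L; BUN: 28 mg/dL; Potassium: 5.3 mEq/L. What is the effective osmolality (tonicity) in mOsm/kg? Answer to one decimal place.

289.4 mOsm/kg

Effective osmolality excludes urea (freely permeant across cell membranes):
2·Na + glucose
= 2·124 + 41.4
= 248 + 41.4
= 289.4 mOsm/kg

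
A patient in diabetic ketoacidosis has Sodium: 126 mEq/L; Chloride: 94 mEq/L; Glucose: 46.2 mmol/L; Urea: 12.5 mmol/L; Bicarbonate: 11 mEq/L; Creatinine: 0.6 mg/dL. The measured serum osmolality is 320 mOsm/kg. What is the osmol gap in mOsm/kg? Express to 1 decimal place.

9.3 mOsm/kg

Calculated osmolality = 2·Na + glucose + urea
= 2·126 + 46.2 + 12.5
= 252 + 46.20 + 12.50
= 310.7 mOsm/kg ≈ 310.7 mOsm/kg
Osmolar gap = measured − calculated = 320 − 310.7 = 9.3 mOsm/kg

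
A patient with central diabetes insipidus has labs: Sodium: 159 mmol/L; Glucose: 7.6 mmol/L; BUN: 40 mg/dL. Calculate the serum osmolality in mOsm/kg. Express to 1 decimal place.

Calculated osmolality = 2·Na + glucose + BUN/2.8
= 2·159 + 7.6 + 40/2.8
= 318 + 7.60 + 14.29
= 339.89 mOsm/kg

339.9 mOsm/kg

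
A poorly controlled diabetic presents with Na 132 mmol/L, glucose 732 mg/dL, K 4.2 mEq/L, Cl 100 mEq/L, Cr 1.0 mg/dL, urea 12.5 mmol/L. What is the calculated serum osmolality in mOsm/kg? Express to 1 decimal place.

317.2 mOsm/kg

Calculated osmolality = 2·Na + glucose/18 + urea
= 2·132 + 732/18 + 12.5
= 264 + 40.67 + 12.50
= 317.17 mOsm/kg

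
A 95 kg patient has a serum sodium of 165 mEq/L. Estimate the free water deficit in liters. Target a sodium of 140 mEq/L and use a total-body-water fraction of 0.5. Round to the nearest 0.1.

TBW = 0.5 · 95 = 47.5 L
Free water deficit = TBW · (Na/140 − 1)
= 47.5 · (165/140 − 1)
= 47.5 · 0.1786
= 8.48 L

8.5 L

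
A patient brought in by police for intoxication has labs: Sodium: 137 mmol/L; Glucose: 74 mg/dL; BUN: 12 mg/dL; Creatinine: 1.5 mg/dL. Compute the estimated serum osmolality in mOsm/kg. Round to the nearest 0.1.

Calculated osmolality = 2·Na + glucose/18 + BUN/2.8
= 2·137 + 74/18 + 12/2.8
= 274 + 4.11 + 4.29
= 282.4 mOsm/kg

282.4 mOsm/kg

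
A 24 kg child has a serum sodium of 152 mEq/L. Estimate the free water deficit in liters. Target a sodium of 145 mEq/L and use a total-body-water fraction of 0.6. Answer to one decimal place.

0.7 L

TBW = 0.6 · 24 = 14.4 L
Free water deficit = TBW · (Na/145 − 1)
= 14.4 · (152/145 − 1)
= 14.4 · 0.0483
= 0.7 L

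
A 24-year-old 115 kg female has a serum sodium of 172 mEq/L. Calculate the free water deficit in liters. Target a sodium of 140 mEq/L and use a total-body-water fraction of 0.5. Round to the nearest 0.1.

TBW = 0.5 · 115 = 57.5 L
Free water deficit = TBW · (Na/140 − 1)
= 57.5 · (172/140 − 1)
= 57.5 · 0.2286
= 13.14 L

13.1 L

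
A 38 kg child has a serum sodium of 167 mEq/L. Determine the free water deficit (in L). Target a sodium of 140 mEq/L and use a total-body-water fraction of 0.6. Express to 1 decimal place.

4.4 L

TBW = 0.6 · 38 = 22.8 L
Free water deficit = TBW · (Na/140 − 1)
= 22.8 · (167/140 − 1)
= 22.8 · 0.1929
= 4.4 L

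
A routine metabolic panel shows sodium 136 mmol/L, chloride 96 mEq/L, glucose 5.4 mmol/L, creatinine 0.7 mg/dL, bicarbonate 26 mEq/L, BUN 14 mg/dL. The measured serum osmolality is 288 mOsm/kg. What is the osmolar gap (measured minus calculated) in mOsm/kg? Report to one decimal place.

Calculated osmolality = 2·Na + glucose + BUN/2.8
= 2·136 + 5.4 + 14/2.8
= 272 + 5.40 + 5
= 282.4 mOsm/kg ≈ 282.4 mOsm/kg
Osmolar gap = measured − calculated = 288 − 282.4 = 5.6 mOsm/kg

5.6 mOsm/kg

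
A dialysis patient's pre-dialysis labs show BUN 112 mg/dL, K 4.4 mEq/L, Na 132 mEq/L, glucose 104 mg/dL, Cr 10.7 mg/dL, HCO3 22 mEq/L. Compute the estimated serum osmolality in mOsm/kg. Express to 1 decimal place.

309.8 mOsm/kg

Calculated osmolality = 2·Na + glucose/18 + BUN/2.8
= 2·132 + 104/18 + 112/2.8
= 264 + 5.78 + 40
= 309.78 mOsm/kg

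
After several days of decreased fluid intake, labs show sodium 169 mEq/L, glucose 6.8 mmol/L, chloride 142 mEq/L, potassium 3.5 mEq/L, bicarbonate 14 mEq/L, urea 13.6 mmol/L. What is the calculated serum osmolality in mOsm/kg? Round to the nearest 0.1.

Calculated osmolality = 2·Na + glucose + urea
= 2·169 + 6.8 + 13.6
= 338 + 6.80 + 13.60
= 358.4 mOsm/kg

358.4 mOsm/kg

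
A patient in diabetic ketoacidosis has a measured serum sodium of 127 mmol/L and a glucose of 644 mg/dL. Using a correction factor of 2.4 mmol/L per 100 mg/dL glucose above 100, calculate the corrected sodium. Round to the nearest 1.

140 mmol/L

Corrected Na = measured Na + 2.4 · (glucose − 100)/100
= 127 + 2.4 · (644 − 100)/100
= 127 + 13.1
= 140.1 mmol/L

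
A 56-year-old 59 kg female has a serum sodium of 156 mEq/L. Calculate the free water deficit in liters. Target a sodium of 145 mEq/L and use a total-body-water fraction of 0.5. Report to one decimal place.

2.2 L

TBW = 0.5 · 59 = 29.5 L
Free water deficit = TBW · (Na/145 − 1)
= 29.5 · (156/145 − 1)
= 29.5 · 0.0759
= 2.24 L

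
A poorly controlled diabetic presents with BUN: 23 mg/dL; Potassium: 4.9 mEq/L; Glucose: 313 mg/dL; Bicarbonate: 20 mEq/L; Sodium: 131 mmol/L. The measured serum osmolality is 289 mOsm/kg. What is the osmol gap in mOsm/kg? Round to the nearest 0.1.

1.4 mOsm/kg

Calculated osmolality = 2·Na + glucose/18 + BUN/2.8
= 2·131 + 313/18 + 23/2.8
= 262 + 17.39 + 8.21
= 287.6 mOsm/kg ≈ 287.6 mOsm/kg
Osmolar gap = measured − calculated = 289 − 287.6 = 1.4 mOsm/kg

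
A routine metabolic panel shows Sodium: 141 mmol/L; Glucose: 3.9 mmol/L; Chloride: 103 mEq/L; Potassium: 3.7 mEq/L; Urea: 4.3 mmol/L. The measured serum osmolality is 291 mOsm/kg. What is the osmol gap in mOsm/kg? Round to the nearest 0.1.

Calculated osmolality = 2·Na + glucose + urea
= 2·141 + 3.9 + 4.3
= 282 + 3.90 + 4.30
= 290.2 mOsm/kg ≈ 290.2 mOsm/kg
Osmolar gap = measured − calculated = 291 − 290.2 = 0.8 mOsm/kg

0.8 mOsm/kg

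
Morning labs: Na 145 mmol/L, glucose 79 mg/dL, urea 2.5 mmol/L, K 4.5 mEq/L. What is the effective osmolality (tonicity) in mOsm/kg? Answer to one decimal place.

294.4 mOsm/kg

Effective osmolality excludes urea (freely permeant across cell membranes):
2·Na + glucose/18
= 2·145 + 79/18
= 290 + 4.39
= 294.39 mOsm/kg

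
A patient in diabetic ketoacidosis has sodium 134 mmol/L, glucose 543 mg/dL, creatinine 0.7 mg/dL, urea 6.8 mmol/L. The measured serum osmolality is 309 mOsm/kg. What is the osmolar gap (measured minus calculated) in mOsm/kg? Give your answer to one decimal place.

Calculated osmolality = 2·Na + glucose/18 + urea
= 2·134 + 543/18 + 6.8
= 268 + 30.17 + 6.80
= 304.97 mOsm/kg ≈ 305.0 mOsm/kg
Osmolar gap = measured − calculated = 309 − 305.0 = 4.0 mOsm/kg

4.0 mOsm/kg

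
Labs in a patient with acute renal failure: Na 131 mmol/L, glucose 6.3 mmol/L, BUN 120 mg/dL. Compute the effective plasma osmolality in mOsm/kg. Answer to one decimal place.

Effective osmolality excludes urea (freely permeant across cell membranes):
2·Na + glucose
= 2·131 + 6.3
= 262 + 6.3
= 268.3 mOsm/kg

268.3 mOsm/kg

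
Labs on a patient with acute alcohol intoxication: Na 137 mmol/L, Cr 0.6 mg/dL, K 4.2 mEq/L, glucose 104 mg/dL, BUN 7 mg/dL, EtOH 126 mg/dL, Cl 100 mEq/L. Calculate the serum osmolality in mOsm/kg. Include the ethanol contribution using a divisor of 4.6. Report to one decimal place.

Calculated osmolality = 2·Na + glucose/18 + BUN/2.8 + ethanol/4.6
= 2·137 + 104/18 + 7/2.8 + 126/4.6
= 274 + 5.78 + 2.50 + 27.39
= 309.67 mOsm/kg

309.7 mOsm/kg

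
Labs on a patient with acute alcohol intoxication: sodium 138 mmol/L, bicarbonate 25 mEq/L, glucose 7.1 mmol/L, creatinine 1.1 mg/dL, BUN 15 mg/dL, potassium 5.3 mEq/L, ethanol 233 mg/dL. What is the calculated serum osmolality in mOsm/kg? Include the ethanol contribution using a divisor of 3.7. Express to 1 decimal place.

Calculated osmolality = 2·Na + glucose + BUN/2.8 + ethanol/3.7
= 2·138 + 7.1 + 15/2.8 + 233/3.7
= 276 + 7.10 + 5.36 + 62.97
= 351.43 mOsm/kg

351.4 mOsm/kg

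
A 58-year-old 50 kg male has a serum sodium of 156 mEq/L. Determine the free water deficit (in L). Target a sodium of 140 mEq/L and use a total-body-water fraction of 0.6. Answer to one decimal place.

TBW = 0.6 · 50 = 30 L
Free water deficit = TBW · (Na/140 − 1)
= 30 · (156/140 − 1)
= 30 · 0.1143
= 3.43 L

3.4 L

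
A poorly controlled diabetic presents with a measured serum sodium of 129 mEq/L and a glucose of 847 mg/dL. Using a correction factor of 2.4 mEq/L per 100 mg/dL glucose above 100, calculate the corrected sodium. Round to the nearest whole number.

Corrected Na = measured Na + 2.4 · (glucose − 100)/100
= 129 + 2.4 · (847 − 100)/100
= 129 + 17.9
= 146.9 mEq/L

147 mEq/L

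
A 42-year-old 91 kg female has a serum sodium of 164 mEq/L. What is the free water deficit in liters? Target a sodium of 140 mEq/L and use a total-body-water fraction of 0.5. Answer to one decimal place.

7.8 L

TBW = 0.5 · 91 = 45.5 L
Free water deficit = TBW · (Na/140 − 1)
= 45.5 · (164/140 − 1)
= 45.5 · 0.1714
= 7.8 L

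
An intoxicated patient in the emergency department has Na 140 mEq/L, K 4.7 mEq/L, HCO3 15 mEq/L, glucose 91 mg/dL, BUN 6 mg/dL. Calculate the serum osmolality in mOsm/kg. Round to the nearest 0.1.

Calculated osmolality = 2·Na + glucose/18 + BUN/2.8
= 2·140 + 91/18 + 6/2.8
= 280 + 5.06 + 2.14
= 287.2 mOsm/kg

287.2 mOsm/kg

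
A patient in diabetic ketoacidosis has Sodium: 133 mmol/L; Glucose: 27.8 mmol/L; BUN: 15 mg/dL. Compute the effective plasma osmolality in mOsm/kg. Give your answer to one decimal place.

Effective osmolality excludes urea (freely permeant across cell membranes):
2·Na + glucose
= 2·133 + 27.8
= 266 + 27.8
= 293.8 mOsm/kg

293.8 mOsm/kg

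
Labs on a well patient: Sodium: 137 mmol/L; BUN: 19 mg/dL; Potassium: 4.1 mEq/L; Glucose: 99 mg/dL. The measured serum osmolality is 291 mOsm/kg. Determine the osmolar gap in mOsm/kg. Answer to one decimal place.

4.7 mOsm/kg

Calculated osmolality = 2·Na + glucose/18 + BUN/2.8
= 2·137 + 99/18 + 19/2.8
= 274 + 5.50 + 6.79
= 286.29 mOsm/kg ≈ 286.3 mOsm/kg
Osmolar gap = measured − calculated = 291 − 286.3 = 4.7 mOsm/kg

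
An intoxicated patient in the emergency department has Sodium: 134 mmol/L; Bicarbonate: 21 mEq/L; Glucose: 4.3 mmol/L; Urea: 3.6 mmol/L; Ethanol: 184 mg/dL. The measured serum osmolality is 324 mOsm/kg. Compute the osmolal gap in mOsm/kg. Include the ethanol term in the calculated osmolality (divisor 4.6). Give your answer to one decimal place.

Calculated osmolality = 2·Na + glucose + urea + ethanol/4.6
= 2·134 + 4.3 + 3.6 + 184/4.6
= 268 + 4.30 + 3.60 + 40
= 315.9 mOsm/kg ≈ 315.9 mOsm/kg
Osmolar gap = measured − calculated = 324 − 315.9 = 8.1 mOsm/kg

8.1 mOsm/kg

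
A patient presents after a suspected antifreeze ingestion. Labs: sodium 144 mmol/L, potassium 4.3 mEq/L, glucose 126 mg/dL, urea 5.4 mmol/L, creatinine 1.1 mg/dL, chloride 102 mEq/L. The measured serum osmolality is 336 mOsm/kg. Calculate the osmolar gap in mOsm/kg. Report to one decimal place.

Calculated osmolality = 2·Na + glucose/18 + urea
= 2·144 + 126/18 + 5.4
= 288 + 7 + 5.40
= 300.4 mOsm/kg ≈ 300.4 mOsm/kg
Osmolar gap = measured − calculated = 336 − 300.4 = 35.6 mOsm/kg

35.6 mOsm/kg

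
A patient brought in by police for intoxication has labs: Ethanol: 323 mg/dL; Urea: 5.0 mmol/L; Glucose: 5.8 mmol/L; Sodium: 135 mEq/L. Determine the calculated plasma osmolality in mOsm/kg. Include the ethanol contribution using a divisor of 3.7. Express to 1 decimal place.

368.1 mOsm/kg

Calculated osmolality = 2·Na + glucose + urea + ethanol/3.7
= 2·135 + 5.8 + 5 + 323/3.7
= 270 + 5.80 + 5 + 87.30
= 368.1 mOsm/kg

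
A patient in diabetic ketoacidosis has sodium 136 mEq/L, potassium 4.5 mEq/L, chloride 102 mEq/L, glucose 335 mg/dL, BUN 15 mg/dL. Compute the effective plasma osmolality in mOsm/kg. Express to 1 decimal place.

Effective osmolality excludes urea (freely permeant across cell membranes):
2·Na + glucose/18
= 2·136 + 335/18
= 272 + 18.61
= 290.61 mOsm/kg

290.6 mOsm/kg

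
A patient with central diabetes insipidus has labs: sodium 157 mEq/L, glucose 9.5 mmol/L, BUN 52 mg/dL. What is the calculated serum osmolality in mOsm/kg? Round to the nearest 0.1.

Calculated osmolality = 2·Na + glucose + BUN/2.8
= 2·157 + 9.5 + 52/2.8
= 314 + 9.50 + 18.57
= 342.07 mOsm/kg

342.1 mOsm/kg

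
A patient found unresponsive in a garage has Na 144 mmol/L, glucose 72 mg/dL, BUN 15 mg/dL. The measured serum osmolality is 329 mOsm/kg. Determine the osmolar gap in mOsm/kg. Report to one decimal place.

Calculated osmolality = 2·Na + glucose/18 + BUN/2.8
= 2·144 + 72/18 + 15/2.8
= 288 + 4 + 5.36
= 297.36 mOsm/kg ≈ 297.4 mOsm/kg
Osmolar gap = measured − calculated = 329 − 297.4 = 31.6 mOsm/kg

31.6 mOsm/kg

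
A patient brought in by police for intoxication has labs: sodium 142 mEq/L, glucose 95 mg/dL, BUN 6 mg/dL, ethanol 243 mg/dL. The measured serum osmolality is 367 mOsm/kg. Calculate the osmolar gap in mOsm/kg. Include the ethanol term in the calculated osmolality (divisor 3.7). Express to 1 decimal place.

Calculated osmolality = 2·Na + glucose/18 + BUN/2.8 + ethanol/3.7
= 2·142 + 95/18 + 6/2.8 + 243/3.7
= 284 + 5.28 + 2.14 + 65.68
= 357.1 mOsm/kg ≈ 357.1 mOsm/kg
Osmolar gap = measured − calculated = 367 − 357.1 = 9.9 mOsm/kg

9.9 mOsm/kg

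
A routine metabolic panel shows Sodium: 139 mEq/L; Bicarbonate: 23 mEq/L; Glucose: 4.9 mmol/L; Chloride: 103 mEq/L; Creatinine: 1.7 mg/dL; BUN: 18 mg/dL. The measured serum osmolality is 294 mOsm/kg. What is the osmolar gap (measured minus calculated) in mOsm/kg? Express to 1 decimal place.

4.7 mOsm/kg

Calculated osmolality = 2·Na + glucose + BUN/2.8
= 2·139 + 4.9 + 18/2.8
= 278 + 4.90 + 6.43
= 289.33 mOsm/kg ≈ 289.3 mOsm/kg
Osmolar gap = measured − calculated = 294 − 289.3 = 4.7 mOsm/kg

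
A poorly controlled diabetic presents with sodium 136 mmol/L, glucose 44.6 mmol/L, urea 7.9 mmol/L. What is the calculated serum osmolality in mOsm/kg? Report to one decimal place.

Calculated osmolality = 2·Na + glucose + urea
= 2·136 + 44.6 + 7.9
= 272 + 44.60 + 7.90
= 324.5 mOsm/kg

324.5 mOsm/kg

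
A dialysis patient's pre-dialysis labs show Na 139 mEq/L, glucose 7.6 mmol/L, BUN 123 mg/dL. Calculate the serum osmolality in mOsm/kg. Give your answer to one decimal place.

329.5 mOsm/kg

Calculated osmolality = 2·Na + glucose + BUN/2.8
= 2·139 + 7.6 + 123/2.8
= 278 + 7.60 + 43.93
= 329.53 mOsm/kg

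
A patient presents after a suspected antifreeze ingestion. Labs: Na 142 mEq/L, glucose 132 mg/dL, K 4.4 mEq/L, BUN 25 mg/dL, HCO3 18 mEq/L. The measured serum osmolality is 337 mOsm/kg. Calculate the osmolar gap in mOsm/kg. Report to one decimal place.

36.7 mOsm/kg

Calculated osmolality = 2·Na + glucose/18 + BUN/2.8
= 2·142 + 132/18 + 25/2.8
= 284 + 7.33 + 8.93
= 300.26 mOsm/kg ≈ 300.3 mOsm/kg
Osmolar gap = measured − calculated = 337 − 300.3 = 36.7 mOsm/kg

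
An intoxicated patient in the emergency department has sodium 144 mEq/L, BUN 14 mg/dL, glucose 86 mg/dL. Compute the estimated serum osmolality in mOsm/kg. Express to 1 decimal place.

Calculated osmolality = 2·Na + glucose/18 + BUN/2.8
= 2·144 + 86/18 + 14/2.8
= 288 + 4.78 + 5
= 297.78 mOsm/kg

297.8 mOsm/kg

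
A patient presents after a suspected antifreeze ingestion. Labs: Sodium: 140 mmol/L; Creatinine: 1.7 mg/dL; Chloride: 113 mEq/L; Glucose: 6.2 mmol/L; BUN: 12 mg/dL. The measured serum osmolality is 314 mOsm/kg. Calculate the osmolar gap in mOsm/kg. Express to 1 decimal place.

23.5 mOsm/kg

Calculated osmolality = 2·Na + glucose + BUN/2.8
= 2·140 + 6.2 + 12/2.8
= 280 + 6.20 + 4.29
= 290.49 mOsm/kg ≈ 290.5 mOsm/kg
Osmolar gap = measured − calculated = 314 − 290.5 = 23.5 mOsm/kg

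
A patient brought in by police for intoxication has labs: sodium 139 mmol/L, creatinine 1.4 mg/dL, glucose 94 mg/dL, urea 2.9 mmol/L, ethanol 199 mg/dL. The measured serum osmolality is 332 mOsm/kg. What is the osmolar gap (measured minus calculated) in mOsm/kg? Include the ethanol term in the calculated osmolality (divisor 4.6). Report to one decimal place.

Calculated osmolality = 2·Na + glucose/18 + urea + ethanol/4.6
= 2·139 + 94/18 + 2.9 + 199/4.6
= 278 + 5.22 + 2.90 + 43.26
= 329.38 mOsm/kg ≈ 329.4 mOsm/kg
Osmolar gap = measured − calculated = 332 − 329.4 = 2.6 mOsm/kg

2.6 mOsm/kg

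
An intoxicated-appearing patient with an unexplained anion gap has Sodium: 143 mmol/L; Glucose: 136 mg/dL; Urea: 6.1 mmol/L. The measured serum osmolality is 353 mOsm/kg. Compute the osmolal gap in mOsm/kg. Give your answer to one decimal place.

Calculated osmolality = 2·Na + glucose/18 + urea
= 2·143 + 136/18 + 6.1
= 286 + 7.56 + 6.10
= 299.66 mOsm/kg ≈ 299.7 mOsm/kg
Osmolar gap = measured − calculated = 353 − 299.7 = 53.3 mOsm/kg

53.3 mOsm/kg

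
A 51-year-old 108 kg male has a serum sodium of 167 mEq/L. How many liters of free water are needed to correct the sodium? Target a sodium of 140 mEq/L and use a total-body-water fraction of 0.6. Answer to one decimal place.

12.5 L

TBW = 0.6 · 108 = 64.8 L
Free water deficit = TBW · (Na/140 − 1)
= 64.8 · (167/140 − 1)
= 64.8 · 0.1929
= 12.5 L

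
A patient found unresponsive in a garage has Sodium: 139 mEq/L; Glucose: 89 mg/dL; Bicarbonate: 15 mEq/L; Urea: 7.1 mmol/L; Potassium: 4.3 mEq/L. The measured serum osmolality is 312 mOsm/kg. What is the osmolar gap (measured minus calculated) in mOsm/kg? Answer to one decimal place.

Calculated osmolality = 2·Na + glucose/18 + urea
= 2·139 + 89/18 + 7.1
= 278 + 4.94 + 7.10
= 290.04 mOsm/kg ≈ 290.0 mOsm/kg
Osmolar gap = measured − calculated = 312 − 290.0 = 22.0 mOsm/kg

22.0 mOsm/kg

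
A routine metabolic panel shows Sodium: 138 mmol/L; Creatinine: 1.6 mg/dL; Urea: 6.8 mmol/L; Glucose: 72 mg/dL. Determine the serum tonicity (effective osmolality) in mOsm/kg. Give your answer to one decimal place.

Effective osmolality excludes urea (freely permeant across cell membranes):
2·Na + glucose/18
= 2·138 + 72/18
= 276 + 4
= 280 mOsm/kg

280.0 mOsm/kg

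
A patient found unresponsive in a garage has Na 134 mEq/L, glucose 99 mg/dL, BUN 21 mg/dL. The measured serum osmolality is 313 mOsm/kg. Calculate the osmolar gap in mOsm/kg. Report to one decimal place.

32.0 mOsm/kg

Calculated osmolality = 2·Na + glucose/18 + BUN/2.8
= 2·134 + 99/18 + 21/2.8
= 268 + 5.50 + 7.50
= 281 mOsm/kg ≈ 281.0 mOsm/kg
Osmolar gap = measured − calculated = 313 − 281.0 = 32.0 mOsm/kg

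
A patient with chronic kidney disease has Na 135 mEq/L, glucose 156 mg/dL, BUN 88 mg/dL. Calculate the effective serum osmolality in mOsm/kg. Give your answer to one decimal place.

278.7 mOsm/kg

Effective osmolality excludes urea (freely permeant across cell membranes):
2·Na + glucose/18
= 2·135 + 156/18
= 270 + 8.67
= 278.67 mOsm/kg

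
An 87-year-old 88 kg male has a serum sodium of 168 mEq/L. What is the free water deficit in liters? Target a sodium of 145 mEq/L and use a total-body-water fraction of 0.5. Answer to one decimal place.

TBW = 0.5 · 88 = 44 L
Free water deficit = TBW · (Na/145 − 1)
= 44 · (168/145 − 1)
= 44 · 0.1586
= 6.98 L

7.0 L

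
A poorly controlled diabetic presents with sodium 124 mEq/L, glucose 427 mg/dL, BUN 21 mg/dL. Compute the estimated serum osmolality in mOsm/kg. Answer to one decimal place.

Calculated osmolality = 2·Na + glucose/18 + BUN/2.8
= 2·124 + 427/18 + 21/2.8
= 248 + 23.72 + 7.50
= 279.22 mOsm/kg

279.2 mOsm/kg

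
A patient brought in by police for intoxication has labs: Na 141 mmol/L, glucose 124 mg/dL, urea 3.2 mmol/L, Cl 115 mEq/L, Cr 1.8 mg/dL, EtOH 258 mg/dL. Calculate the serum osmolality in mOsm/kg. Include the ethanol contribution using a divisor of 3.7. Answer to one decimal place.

Calculated osmolality = 2·Na + glucose/18 + urea + ethanol/3.7
= 2·141 + 124/18 + 3.2 + 258/3.7
= 282 + 6.89 + 3.20 + 69.73
= 361.82 mOsm/kg

361.8 mOsm/kg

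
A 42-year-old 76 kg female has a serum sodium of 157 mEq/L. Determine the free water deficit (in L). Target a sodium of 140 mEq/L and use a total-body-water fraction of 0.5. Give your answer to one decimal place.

4.6 L

TBW = 0.5 · 76 = 38 L
Free water deficit = TBW · (Na/140 − 1)
= 38 · (157/140 − 1)
= 38 · 0.1214
= 4.61 L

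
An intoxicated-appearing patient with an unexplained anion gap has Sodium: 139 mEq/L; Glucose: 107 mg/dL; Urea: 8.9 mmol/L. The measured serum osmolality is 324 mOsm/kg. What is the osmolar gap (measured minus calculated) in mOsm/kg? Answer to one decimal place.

31.2 mOsm/kg

Calculated osmolality = 2·Na + glucose/18 + urea
= 2·139 + 107/18 + 8.9
= 278 + 5.94 + 8.90
= 292.84 mOsm/kg ≈ 292.8 mOsm/kg
Osmolar gap = measured − calculated = 324 − 292.8 = 31.2 mOsm/kg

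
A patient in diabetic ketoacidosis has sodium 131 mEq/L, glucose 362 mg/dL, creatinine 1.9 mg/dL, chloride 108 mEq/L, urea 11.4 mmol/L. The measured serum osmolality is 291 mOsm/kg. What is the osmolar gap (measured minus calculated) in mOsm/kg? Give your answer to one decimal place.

Calculated osmolality = 2·Na + glucose/18 + urea
= 2·131 + 362/18 + 11.4
= 262 + 20.11 + 11.40
= 293.51 mOsm/kg ≈ 293.5 mOsm/kg
Osmolar gap = measured − calculated = 291 − 293.5 = -2.5 mOsm/kg

-2.5 mOsm/kg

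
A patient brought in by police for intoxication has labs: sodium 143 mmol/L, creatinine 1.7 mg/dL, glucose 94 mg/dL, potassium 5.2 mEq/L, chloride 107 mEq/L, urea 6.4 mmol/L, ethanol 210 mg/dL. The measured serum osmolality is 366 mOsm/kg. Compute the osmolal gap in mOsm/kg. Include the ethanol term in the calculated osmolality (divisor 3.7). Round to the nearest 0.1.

11.6 mOsm/kg

Calculated osmolality = 2·Na + glucose/18 + urea + ethanol/3.7
= 2·143 + 94/18 + 6.4 + 210/3.7
= 286 + 5.22 + 6.40 + 56.76
= 354.38 mOsm/kg ≈ 354.4 mOsm/kg
Osmolar gap = measured − calculated = 366 − 354.4 = 11.6 mOsm/kg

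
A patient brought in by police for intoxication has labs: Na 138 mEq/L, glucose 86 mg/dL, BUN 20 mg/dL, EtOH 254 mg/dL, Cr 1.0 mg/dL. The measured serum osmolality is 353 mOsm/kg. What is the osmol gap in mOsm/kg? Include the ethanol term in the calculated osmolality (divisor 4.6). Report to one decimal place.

Calculated osmolality = 2·Na + glucose/18 + BUN/2.8 + ethanol/4.6
= 2·138 + 86/18 + 20/2.8 + 254/4.6
= 276 + 4.78 + 7.14 + 55.22
= 343.14 mOsm/kg ≈ 343.1 mOsm/kg
Osmolar gap = measured − calculated = 353 − 343.1 = 9.9 mOsm/kg

9.9 mOsm/kg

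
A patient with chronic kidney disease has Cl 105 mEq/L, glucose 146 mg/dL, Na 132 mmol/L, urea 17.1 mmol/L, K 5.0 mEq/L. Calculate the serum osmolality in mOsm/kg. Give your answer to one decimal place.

289.2 mOsm/kg

Calculated osmolality = 2·Na + glucose/18 + urea
= 2·132 + 146/18 + 17.1
= 264 + 8.11 + 17.10
= 289.21 mOsm/kg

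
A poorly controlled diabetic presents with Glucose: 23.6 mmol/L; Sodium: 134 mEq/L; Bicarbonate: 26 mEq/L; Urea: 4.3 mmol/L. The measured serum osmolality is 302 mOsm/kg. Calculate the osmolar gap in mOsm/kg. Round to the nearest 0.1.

6.1 mOsm/kg

Calculated osmolality = 2·Na + glucose + urea
= 2·134 + 23.6 + 4.3
= 268 + 23.60 + 4.30
= 295.9 mOsm/kg ≈ 295.9 mOsm/kg
Osmolar gap = measured − calculated = 302 − 295.9 = 6.1 mOsm/kg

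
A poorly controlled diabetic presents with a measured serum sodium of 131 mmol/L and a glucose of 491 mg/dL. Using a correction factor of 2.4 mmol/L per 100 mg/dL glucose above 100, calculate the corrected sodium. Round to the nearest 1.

Corrected Na = measured Na + 2.4 · (glucose − 100)/100
= 131 + 2.4 · (491 − 100)/100
= 131 + 9.4
= 140.4 mmol/L

140 mmol/L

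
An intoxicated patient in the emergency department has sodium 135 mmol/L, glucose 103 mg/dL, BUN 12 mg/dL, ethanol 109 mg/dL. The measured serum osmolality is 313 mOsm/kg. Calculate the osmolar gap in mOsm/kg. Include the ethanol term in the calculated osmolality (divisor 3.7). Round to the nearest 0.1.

3.5 mOsm/kg

Calculated osmolality = 2·Na + glucose/18 + BUN/2.8 + ethanol/3.7
= 2·135 + 103/18 + 12/2.8 + 109/3.7
= 270 + 5.72 + 4.29 + 29.46
= 309.47 mOsm/kg ≈ 309.5 mOsm/kg
Osmolar gap = measured − calculated = 313 − 309.5 = 3.5 mOsm/kg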